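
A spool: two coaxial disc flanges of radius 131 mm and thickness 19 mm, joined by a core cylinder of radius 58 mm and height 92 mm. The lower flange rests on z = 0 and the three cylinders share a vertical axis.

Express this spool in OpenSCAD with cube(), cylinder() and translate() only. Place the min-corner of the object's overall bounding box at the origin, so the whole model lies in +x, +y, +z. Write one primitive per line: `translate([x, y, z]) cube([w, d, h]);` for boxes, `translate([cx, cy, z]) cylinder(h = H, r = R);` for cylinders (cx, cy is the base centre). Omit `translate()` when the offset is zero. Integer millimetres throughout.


translate([131, 131, 0]) cylinder(h = 19, r = 131);
translate([131, 131, 19]) cylinder(h = 92, r = 58);
translate([131, 131, 111]) cylinder(h = 19, r = 131);


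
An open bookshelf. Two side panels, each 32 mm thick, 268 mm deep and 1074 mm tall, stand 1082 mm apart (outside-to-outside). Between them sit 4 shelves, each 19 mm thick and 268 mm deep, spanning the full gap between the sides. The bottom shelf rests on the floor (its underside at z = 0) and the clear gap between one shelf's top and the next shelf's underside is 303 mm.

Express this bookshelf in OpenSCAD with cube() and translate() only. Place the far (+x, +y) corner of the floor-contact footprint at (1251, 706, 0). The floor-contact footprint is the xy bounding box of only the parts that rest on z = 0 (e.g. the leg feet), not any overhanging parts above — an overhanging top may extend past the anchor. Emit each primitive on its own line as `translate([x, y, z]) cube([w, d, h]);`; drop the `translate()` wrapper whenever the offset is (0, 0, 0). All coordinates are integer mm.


translate([169, 438, 0]) cube([32, 268, 1074]);
translate([1219, 438, 0]) cube([32, 268, 1074]);
translate([201, 438, 0]) cube([1018, 268, 19]);
translate([201, 438, 322]) cube([1018, 268, 19]);
translate([201, 438, 644]) cube([1018, 268, 19]);
translate([201, 438, 966]) cube([1018, 268, 19]);


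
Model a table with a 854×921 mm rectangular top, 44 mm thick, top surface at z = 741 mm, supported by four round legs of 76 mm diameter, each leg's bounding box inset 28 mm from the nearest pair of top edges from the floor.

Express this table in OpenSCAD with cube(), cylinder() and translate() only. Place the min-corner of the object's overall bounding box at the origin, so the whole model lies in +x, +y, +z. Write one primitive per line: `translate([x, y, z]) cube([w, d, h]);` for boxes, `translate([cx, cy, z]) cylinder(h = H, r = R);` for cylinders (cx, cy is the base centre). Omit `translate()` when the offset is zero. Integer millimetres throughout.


translate([0, 0, 697]) cube([854, 921, 44]);
translate([66, 66, 0]) cylinder(h = 697, r = 38);
translate([788, 66, 0]) cylinder(h = 697, r = 38);
translate([66, 855, 0]) cylinder(h = 697, r = 38);
translate([788, 855, 0]) cylinder(h = 697, r = 38);


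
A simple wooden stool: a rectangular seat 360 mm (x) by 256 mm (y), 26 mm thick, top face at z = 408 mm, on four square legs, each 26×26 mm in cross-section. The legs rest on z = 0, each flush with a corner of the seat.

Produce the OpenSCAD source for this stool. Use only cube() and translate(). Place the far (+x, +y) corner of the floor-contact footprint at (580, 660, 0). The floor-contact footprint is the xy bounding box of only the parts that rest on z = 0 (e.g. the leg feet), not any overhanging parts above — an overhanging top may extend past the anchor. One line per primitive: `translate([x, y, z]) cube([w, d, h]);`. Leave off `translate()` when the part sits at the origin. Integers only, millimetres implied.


// leg_h = 408 - 26 = 382
translate([220, 404, 382]) cube([360, 256, 26]);
translate([220, 404, 0]) cube([26, 26, 382]);
translate([554, 404, 0]) cube([26, 26, 382]);
translate([220, 634, 0]) cube([26, 26, 382]);
translate([554, 634, 0]) cube([26, 26, 382]);


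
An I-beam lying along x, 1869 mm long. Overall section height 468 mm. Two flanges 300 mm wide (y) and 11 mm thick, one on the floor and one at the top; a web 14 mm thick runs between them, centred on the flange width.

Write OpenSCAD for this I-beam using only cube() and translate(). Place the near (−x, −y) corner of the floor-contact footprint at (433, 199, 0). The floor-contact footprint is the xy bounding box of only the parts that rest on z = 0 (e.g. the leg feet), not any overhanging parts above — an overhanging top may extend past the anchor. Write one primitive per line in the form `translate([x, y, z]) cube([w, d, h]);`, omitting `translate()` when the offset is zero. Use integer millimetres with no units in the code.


translate([433, 199, 0]) cube([1869, 300, 11]);
translate([433, 342, 11]) cube([1869, 14, 446]);
translate([433, 199, 457]) cube([1869, 300, 11]);


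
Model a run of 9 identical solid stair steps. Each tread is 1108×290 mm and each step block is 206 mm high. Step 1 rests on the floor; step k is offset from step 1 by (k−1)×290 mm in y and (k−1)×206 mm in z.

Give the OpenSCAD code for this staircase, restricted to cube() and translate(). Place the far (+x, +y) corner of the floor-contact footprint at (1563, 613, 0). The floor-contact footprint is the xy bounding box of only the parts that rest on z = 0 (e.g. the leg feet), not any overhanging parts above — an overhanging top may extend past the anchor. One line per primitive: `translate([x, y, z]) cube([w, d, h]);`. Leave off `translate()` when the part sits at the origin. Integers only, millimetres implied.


translate([455, 323, 0]) cube([1108, 290, 206]);
translate([455, 613, 206]) cube([1108, 290, 206]);
translate([455, 903, 412]) cube([1108, 290, 206]);
translate([455, 1193, 618]) cube([1108, 290, 206]);
translate([455, 1483, 824]) cube([1108, 290, 206]);
translate([455, 1773, 1030]) cube([1108, 290, 206]);
translate([455, 2063, 1236]) cube([1108, 290, 206]);
translate([455, 2353, 1442]) cube([1108, 290, 206]);
translate([455, 2643, 1648]) cube([1108, 290, 206]);


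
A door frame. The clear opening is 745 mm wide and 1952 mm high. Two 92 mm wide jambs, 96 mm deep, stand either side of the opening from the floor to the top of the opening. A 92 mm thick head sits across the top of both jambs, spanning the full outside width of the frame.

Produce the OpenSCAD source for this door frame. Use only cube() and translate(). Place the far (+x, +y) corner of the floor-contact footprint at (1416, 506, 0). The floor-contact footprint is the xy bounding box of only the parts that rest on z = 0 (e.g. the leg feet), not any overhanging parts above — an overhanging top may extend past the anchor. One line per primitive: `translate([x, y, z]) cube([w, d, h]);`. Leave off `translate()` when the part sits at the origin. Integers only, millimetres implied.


translate([487, 410, 0]) cube([92, 96, 1952]);
translate([1324, 410, 0]) cube([92, 96, 1952]);
translate([487, 410, 1952]) cube([929, 96, 92]);


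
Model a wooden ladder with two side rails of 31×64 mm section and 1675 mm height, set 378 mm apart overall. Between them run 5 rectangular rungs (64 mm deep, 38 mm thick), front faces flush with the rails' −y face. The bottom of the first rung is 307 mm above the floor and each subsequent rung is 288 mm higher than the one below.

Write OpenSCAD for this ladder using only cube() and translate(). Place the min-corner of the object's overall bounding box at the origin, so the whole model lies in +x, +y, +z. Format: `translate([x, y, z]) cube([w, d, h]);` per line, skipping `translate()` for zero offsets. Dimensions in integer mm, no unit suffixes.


cube([31, 64, 1675]);
translate([347, 0, 0]) cube([31, 64, 1675]);
translate([31, 0, 307]) cube([316, 64, 38]);
translate([31, 0, 595]) cube([316, 64, 38]);
translate([31, 0, 883]) cube([316, 64, 38]);
translate([31, 0, 1171]) cube([316, 64, 38]);
translate([31, 0, 1459]) cube([316, 64, 38]);


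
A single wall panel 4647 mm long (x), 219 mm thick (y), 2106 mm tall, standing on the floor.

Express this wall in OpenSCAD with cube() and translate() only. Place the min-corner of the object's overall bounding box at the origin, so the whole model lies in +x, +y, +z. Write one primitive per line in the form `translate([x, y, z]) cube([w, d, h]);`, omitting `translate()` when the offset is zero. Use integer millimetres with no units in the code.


cube([4647, 219, 2106]);


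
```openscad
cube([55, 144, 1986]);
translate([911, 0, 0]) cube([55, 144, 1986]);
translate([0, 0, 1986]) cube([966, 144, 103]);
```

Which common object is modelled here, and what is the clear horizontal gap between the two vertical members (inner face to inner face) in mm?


A door frame. The clear opening width is 856 mm.

Two 1986 mm tall posts with a header on top — a door frame. The left jamb is 55 mm wide at x = 0; the right jamb starts at x = 911. The clear opening is 911 − 55 = 856 mm.


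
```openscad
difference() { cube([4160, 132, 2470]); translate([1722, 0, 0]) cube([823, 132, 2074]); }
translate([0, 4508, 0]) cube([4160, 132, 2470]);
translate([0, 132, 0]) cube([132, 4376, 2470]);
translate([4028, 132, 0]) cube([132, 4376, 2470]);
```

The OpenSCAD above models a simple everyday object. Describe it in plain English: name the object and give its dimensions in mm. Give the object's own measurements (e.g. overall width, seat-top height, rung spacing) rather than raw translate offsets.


A single room: four walls, each 2470 mm tall and 132 mm thick, enclosing an outside footprint 4160×4640 mm (x × y), no floor or roof. The front and back walls (−y and +y sides) run the full x-width; the side walls fit between their inner faces. A door opening 823 mm wide and 2074 mm tall is cut through the front wall from the floor up, its −x edge 1722 mm from the wall's −x end.


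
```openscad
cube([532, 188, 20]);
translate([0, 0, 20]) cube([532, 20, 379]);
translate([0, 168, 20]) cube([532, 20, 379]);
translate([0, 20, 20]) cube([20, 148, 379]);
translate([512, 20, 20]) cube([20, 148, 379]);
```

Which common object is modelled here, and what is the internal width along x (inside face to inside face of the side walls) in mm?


An open box. The internal width is 492 mm.

A 532×188 base slab with four walls standing on it — an open box. The base is 532 mm wide and the walls are 20 mm thick, so the internal width is 532 − 2 × 20 = 492 mm.


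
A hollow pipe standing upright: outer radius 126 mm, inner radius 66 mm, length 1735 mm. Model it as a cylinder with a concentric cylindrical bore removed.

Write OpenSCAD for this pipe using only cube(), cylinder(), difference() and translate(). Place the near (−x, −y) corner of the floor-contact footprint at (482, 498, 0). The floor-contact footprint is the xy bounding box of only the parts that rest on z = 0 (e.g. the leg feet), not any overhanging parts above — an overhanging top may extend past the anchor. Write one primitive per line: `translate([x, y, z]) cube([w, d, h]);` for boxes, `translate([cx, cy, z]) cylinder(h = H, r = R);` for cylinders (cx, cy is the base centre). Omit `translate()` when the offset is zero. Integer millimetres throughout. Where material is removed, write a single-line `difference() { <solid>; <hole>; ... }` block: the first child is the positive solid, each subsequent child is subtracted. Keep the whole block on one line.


difference() { translate([608, 624, 0]) cylinder(h = 1735, r = 126); translate([608, 624, 0]) cylinder(h = 1735, r = 66); }


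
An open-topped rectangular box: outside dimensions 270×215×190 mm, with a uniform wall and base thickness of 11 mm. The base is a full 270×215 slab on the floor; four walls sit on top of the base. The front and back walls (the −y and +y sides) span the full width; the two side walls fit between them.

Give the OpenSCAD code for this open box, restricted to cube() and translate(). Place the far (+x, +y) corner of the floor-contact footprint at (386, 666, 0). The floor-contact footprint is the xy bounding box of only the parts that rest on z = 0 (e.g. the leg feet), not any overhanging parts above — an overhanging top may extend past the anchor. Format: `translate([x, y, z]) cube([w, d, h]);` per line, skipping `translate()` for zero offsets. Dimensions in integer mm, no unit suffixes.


translate([116, 451, 0]) cube([270, 215, 11]);
translate([116, 451, 11]) cube([270, 11, 179]);
translate([116, 655, 11]) cube([270, 11, 179]);
translate([116, 462, 11]) cube([11, 193, 179]);
translate([375, 462, 11]) cube([11, 193, 179]);


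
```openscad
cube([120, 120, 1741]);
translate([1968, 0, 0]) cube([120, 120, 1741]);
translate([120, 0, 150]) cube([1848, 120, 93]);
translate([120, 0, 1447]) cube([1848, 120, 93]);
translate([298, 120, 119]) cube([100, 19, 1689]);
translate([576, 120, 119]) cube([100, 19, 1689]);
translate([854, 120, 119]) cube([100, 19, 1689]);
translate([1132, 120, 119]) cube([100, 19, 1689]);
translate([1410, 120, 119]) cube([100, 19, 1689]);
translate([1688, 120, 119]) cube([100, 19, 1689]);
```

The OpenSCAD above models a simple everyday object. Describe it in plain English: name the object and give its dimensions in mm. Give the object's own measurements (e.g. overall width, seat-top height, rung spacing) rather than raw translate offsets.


A fence section. Two 120×120 mm posts, 1741 mm tall, stand on the floor with a clear span of 1848 mm between their inner faces. Two horizontal rails of 120×93 mm section span the gap between the posts with their undersides at z = 150 mm and z = 1447 mm, flush with the posts' −y face. 6 pickets, each 100 mm wide, 19 mm thick and 1689 mm tall, are fixed to the +y face of the rails with their bottoms at z = 119 mm, spaced across the span with a 178 mm gap after the −x post and between neighbouring pickets, with 180 mm left before the +x post.


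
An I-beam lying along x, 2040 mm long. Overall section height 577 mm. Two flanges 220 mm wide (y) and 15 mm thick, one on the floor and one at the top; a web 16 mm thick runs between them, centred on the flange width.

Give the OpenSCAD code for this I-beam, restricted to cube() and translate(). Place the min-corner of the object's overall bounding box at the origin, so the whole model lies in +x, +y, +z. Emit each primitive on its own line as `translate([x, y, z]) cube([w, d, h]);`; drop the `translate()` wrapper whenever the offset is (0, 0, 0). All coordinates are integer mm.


cube([2040, 220, 15]);
translate([0, 102, 15]) cube([2040, 16, 547]);
translate([0, 0, 562]) cube([2040, 220, 15]);


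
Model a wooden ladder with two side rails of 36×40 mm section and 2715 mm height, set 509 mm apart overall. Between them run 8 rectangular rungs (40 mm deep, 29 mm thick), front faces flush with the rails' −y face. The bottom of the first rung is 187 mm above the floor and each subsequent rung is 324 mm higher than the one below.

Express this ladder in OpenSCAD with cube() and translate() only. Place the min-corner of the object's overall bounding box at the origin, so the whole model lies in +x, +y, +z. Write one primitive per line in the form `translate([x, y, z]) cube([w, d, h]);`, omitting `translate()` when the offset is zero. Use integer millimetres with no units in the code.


cube([36, 40, 2715]);
translate([473, 0, 0]) cube([36, 40, 2715]);
translate([36, 0, 187]) cube([437, 40, 29]);
translate([36, 0, 511]) cube([437, 40, 29]);
translate([36, 0, 835]) cube([437, 40, 29]);
translate([36, 0, 1159]) cube([437, 40, 29]);
translate([36, 0, 1483]) cube([437, 40, 29]);
translate([36, 0, 1807]) cube([437, 40, 29]);
translate([36, 0, 2131]) cube([437, 40, 29]);
translate([36, 0, 2455]) cube([437, 40, 29]);


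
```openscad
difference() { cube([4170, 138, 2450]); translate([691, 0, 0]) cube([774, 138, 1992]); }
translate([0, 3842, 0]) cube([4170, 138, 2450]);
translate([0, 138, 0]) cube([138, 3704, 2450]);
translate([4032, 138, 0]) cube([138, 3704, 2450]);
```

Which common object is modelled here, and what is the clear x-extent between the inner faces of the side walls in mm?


A single room. The interior width is 3894 mm.

Four walls enclosing a rectangle with a door in the front wall — a room. Outside width 4170 minus two 138 mm walls gives 3894 mm.


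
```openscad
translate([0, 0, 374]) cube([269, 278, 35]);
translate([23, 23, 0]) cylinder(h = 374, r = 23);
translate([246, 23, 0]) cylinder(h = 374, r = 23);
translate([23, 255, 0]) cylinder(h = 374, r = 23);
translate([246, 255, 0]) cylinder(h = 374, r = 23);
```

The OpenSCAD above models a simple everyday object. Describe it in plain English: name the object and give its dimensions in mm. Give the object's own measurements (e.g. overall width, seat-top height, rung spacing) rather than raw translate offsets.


A simple wooden stool: a rectangular seat 269 mm (x) by 278 mm (y), 35 mm thick, top face at z = 409 mm, on four round legs, each 46 mm in diameter. The legs rest on z = 0, each leg's axis is inset half a diameter from the nearest pair of seat edges (so the leg's bounding box is flush with the corner).


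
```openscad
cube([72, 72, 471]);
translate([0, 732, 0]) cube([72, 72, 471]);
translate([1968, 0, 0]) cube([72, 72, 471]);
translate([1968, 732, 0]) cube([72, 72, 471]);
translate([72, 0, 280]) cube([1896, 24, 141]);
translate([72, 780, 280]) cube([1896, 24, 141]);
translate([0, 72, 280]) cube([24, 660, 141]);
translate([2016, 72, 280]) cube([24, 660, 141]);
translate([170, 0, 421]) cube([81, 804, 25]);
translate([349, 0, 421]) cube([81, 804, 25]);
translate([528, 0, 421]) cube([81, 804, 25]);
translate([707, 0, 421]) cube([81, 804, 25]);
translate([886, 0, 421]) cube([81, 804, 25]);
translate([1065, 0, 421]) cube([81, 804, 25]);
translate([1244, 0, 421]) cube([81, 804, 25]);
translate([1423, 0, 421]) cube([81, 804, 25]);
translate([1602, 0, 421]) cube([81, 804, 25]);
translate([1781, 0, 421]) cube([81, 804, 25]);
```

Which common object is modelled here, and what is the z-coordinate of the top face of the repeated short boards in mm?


A bed frame. The slat-top height is 446 mm.

Four posts, four rails, and a row of slats — a bed frame. Slats sit on the rails at z = 280 + 141 = 421; with slat thickness 25, the top is 446 mm.


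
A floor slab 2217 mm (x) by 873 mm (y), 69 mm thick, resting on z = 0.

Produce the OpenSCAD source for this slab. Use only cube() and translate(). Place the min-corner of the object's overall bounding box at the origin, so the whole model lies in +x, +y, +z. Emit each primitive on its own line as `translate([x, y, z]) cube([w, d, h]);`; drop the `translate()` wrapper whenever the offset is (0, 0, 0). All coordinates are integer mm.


cube([2217, 873, 69]);


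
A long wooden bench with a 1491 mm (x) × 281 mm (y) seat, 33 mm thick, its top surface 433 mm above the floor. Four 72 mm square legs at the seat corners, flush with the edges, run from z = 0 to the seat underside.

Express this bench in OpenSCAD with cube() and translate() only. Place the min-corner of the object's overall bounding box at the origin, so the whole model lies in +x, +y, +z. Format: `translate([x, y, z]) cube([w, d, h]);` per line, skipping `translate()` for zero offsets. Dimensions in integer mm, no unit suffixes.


// leg_h = 433 − 33 = 400
translate([0, 0, 400]) cube([1491, 281, 33]);
cube([72, 72, 400]);
translate([0, 209, 0]) cube([72, 72, 400]);
translate([1419, 0, 0]) cube([72, 72, 400]);
translate([1419, 209, 0]) cube([72, 72, 400]);


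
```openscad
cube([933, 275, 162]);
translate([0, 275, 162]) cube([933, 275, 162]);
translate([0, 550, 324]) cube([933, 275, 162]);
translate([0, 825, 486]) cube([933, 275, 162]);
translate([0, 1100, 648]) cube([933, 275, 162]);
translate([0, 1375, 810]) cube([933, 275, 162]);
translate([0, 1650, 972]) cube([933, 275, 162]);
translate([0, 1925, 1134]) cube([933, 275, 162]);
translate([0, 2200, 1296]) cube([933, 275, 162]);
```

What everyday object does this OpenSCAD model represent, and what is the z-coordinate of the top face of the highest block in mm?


A staircase. The total rise is 1458 mm.

9 identical blocks, each offset up and back from the previous — a staircase. Each step is 162 mm tall and there are 9 of them, so the total rise is 9 × 162 = 1458 mm.


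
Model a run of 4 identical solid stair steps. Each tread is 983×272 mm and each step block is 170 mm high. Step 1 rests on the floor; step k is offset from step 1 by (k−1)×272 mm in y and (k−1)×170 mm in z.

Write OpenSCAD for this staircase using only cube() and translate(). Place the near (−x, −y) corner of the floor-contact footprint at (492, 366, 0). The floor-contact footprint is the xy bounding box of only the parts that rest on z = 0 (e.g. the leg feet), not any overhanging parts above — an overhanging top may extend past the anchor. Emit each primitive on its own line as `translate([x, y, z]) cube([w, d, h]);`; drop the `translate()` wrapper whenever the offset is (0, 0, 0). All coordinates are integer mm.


translate([492, 366, 0]) cube([983, 272, 170]);
translate([492, 638, 170]) cube([983, 272, 170]);
translate([492, 910, 340]) cube([983, 272, 170]);
translate([492, 1182, 510]) cube([983, 272, 170]);


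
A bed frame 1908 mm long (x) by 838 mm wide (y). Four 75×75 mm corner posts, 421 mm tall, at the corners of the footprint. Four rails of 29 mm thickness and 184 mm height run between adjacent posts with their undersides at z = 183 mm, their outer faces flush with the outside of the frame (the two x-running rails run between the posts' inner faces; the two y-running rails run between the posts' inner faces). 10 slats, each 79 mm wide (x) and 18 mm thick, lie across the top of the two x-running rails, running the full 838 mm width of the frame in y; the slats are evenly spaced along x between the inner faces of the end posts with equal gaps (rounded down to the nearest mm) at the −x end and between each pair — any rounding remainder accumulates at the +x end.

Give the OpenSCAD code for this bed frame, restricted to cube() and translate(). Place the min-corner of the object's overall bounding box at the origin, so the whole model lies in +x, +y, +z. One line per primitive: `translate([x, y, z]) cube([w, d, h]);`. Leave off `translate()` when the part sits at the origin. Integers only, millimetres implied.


// slat z = rail_z + rail_h = 183 + 184 = 367
// slat gap = ⌊(1758 − 10·79) / 11⌋ = 88
cube([75, 75, 421]);
translate([0, 763, 0]) cube([75, 75, 421]);
translate([1833, 0, 0]) cube([75, 75, 421]);
translate([1833, 763, 0]) cube([75, 75, 421]);
translate([75, 0, 183]) cube([1758, 29, 184]);
translate([75, 809, 183]) cube([1758, 29, 184]);
translate([0, 75, 183]) cube([29, 688, 184]);
translate([1879, 75, 183]) cube([29, 688, 184]);
translate([163, 0, 367]) cube([79, 838, 18]);
translate([330, 0, 367]) cube([79, 838, 18]);
translate([497, 0, 367]) cube([79, 838, 18]);
translate([664, 0, 367]) cube([79, 838, 18]);
translate([831, 0, 367]) cube([79, 838, 18]);
translate([998, 0, 367]) cube([79, 838, 18]);
translate([1165, 0, 367]) cube([79, 838, 18]);
translate([1332, 0, 367]) cube([79, 838, 18]);
translate([1499, 0, 367]) cube([79, 838, 18]);
translate([1666, 0, 367]) cube([79, 838, 18]);


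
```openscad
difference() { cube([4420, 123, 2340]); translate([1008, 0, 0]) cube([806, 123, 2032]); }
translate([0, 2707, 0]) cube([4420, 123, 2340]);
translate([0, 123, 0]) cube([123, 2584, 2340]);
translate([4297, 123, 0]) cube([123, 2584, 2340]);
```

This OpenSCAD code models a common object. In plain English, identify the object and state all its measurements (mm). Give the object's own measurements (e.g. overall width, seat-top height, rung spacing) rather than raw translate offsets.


A single room: four walls, each 2340 mm tall and 123 mm thick, enclosing an outside footprint 4420×2830 mm (x × y), no floor or roof. The front and back walls (−y and +y sides) run the full x-width; the side walls fit between their inner faces. A door opening 806 mm wide and 2032 mm tall is cut through the front wall from the floor up, its −x edge 1008 mm from the wall's −x end.


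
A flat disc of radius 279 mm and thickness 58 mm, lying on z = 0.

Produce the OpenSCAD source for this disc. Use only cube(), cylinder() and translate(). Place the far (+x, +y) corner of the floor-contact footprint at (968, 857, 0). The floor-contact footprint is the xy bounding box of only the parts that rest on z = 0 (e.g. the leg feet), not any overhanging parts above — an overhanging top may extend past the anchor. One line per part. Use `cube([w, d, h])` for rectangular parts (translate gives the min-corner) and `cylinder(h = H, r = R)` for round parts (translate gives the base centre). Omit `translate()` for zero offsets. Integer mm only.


translate([689, 578, 0]) cylinder(h = 58, r = 279);


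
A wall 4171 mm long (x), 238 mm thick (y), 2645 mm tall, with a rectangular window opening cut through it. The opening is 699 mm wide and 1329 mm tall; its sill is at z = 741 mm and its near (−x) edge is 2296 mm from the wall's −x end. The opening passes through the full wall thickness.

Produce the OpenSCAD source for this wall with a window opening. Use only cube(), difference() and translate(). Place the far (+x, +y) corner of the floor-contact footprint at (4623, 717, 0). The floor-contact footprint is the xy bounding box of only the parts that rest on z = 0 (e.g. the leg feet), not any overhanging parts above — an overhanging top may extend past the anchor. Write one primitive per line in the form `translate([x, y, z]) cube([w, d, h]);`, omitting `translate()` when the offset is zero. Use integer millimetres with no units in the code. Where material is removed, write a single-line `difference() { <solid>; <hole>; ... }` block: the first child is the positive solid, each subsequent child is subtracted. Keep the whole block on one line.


difference() { translate([452, 479, 0]) cube([4171, 238, 2645]); translate([2748, 479, 741]) cube([699, 238, 1329]); }


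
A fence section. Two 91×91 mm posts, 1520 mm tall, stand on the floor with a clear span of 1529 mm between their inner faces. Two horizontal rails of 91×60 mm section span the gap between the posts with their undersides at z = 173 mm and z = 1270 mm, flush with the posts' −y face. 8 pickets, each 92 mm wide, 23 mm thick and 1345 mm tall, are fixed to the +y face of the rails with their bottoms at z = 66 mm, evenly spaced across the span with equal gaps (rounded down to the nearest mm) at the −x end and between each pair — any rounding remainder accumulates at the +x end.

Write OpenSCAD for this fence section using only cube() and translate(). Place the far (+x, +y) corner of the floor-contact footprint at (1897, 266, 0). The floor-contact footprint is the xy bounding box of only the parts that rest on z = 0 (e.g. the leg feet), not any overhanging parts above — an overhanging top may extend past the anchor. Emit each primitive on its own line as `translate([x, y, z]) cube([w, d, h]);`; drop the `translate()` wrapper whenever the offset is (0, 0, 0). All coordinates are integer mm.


translate([186, 175, 0]) cube([91, 91, 1520]);
translate([1806, 175, 0]) cube([91, 91, 1520]);
translate([277, 175, 173]) cube([1529, 91, 60]);
translate([277, 175, 1270]) cube([1529, 91, 60]);
translate([365, 266, 66]) cube([92, 23, 1345]);
translate([545, 266, 66]) cube([92, 23, 1345]);
translate([725, 266, 66]) cube([92, 23, 1345]);
translate([905, 266, 66]) cube([92, 23, 1345]);
translate([1085, 266, 66]) cube([92, 23, 1345]);
translate([1265, 266, 66]) cube([92, 23, 1345]);
translate([1445, 266, 66]) cube([92, 23, 1345]);
translate([1625, 266, 66]) cube([92, 23, 1345]);


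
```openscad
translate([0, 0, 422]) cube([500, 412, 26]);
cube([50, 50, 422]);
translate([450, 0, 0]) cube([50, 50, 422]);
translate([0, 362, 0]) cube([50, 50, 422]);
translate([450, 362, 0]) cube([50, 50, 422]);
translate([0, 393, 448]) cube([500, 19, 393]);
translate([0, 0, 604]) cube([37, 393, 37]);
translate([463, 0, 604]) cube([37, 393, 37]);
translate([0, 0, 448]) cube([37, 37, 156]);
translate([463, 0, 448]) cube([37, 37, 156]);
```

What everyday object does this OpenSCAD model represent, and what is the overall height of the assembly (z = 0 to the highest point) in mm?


A chair. The overall height is 841 mm.

A slab on four corner posts with a tall panel at the back — a chair. The seat slab sits at z = 422 with thickness 26, and the 393 mm backrest starts at the seat top, so the overall height is 422 + 26 + 393 = 841 mm.


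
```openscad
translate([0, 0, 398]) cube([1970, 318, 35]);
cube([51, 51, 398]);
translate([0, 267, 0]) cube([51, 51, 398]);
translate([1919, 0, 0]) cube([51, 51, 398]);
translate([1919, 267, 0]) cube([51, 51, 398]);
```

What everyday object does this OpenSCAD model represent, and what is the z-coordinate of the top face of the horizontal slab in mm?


A bench. The seat-top height is 433 mm.

A long slab on four corner posts — a bench. The slab sits at z = 398 with thickness 35, so the top is 398 + 35 = 433 mm.


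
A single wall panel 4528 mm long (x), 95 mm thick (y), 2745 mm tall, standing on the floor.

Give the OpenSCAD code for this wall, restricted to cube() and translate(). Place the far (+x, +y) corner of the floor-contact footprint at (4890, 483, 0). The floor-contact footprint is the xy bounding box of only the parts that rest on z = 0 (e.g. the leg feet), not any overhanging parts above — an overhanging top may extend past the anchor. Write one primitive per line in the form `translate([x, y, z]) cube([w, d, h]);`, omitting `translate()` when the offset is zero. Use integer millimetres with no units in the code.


translate([362, 388, 0]) cube([4528, 95, 2745]);


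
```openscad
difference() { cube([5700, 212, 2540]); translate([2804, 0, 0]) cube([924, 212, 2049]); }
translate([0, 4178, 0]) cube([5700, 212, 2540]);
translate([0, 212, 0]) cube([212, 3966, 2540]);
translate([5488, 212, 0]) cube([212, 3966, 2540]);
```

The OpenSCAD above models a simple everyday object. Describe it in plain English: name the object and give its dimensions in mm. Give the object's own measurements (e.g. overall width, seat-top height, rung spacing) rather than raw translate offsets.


A single room: four walls, each 2540 mm tall and 212 mm thick, enclosing an outside footprint 5700×4390 mm (x × y), no floor or roof. The front and back walls (−y and +y sides) run the full x-width; the side walls fit between their inner faces. A door opening 924 mm wide and 2049 mm tall is cut through the front wall from the floor up, its −x edge 2804 mm from the wall's −x end.


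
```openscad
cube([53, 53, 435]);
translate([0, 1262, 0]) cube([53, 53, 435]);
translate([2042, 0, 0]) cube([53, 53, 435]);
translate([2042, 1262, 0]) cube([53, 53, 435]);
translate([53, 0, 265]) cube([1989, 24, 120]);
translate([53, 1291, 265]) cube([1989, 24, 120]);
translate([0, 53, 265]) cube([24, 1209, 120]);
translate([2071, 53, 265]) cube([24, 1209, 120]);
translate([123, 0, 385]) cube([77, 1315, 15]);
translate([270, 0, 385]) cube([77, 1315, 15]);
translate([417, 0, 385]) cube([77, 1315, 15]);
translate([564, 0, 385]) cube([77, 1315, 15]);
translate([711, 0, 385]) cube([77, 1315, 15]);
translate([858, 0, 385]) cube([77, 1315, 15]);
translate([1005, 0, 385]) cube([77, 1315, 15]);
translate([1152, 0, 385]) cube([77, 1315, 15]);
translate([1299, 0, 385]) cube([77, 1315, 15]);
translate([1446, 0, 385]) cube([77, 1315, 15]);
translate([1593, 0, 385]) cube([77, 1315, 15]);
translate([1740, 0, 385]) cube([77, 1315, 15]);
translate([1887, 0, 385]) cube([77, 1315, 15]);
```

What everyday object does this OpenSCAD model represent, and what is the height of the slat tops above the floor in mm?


A bed frame. The slat-top height is 400 mm.

Four posts, four rails, and a row of slats — a bed frame. Slats sit on the rails at z = 265 + 120 = 385; with slat thickness 15, the top is 400 mm.


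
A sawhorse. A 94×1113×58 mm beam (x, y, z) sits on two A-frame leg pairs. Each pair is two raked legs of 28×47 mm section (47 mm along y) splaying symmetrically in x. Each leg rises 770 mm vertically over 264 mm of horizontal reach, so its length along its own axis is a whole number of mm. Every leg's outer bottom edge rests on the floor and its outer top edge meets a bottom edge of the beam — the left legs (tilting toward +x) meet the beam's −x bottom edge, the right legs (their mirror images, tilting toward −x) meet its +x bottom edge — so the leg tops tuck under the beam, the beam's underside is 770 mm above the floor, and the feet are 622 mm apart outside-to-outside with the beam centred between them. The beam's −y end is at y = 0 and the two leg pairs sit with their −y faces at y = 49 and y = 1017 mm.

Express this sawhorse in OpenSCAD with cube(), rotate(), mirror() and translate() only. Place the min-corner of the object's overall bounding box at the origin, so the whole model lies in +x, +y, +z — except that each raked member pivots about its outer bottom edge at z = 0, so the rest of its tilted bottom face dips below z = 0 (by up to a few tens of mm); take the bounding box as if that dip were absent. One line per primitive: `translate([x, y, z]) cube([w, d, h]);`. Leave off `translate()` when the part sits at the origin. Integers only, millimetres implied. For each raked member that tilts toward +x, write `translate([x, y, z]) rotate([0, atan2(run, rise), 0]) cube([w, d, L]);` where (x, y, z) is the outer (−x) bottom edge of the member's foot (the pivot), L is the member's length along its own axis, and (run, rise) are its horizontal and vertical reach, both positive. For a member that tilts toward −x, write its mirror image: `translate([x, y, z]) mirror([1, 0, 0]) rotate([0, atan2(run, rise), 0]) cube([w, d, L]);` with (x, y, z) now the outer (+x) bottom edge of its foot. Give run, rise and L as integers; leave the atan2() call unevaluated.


// leg length = √(264² + 770²) = 814
// right-leg outer foot x = 2·264 + 94 = 622
// beam min-corner = (264, 0, 770)
translate([264, 0, 770]) cube([94, 1113, 58]);
translate([0, 49, 0]) rotate([0, atan2(264, 770), 0]) cube([28, 47, 814]);
translate([622, 49, 0]) mirror([1, 0, 0]) rotate([0, atan2(264, 770), 0]) cube([28, 47, 814]);
translate([0, 1017, 0]) rotate([0, atan2(264, 770), 0]) cube([28, 47, 814]);
translate([622, 1017, 0]) mirror([1, 0, 0]) rotate([0, atan2(264, 770), 0]) cube([28, 47, 814]);


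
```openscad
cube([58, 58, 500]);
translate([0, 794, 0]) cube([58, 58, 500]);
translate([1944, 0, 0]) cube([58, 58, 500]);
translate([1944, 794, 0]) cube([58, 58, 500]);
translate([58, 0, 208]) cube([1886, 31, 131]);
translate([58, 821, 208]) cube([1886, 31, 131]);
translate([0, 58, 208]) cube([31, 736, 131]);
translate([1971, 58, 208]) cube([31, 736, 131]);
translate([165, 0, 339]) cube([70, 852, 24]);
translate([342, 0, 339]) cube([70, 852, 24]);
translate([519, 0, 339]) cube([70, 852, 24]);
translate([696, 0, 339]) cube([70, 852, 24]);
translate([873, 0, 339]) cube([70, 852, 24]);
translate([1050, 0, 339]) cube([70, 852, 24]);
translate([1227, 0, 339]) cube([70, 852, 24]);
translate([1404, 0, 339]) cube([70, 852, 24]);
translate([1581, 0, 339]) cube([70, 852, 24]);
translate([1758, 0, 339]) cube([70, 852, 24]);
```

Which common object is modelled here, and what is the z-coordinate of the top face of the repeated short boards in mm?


A bed frame. The slat-top height is 363 mm.

Four posts, four rails, and a row of slats — a bed frame. Slats sit on the rails at z = 208 + 131 = 339; with slat thickness 24, the top is 363 mm.


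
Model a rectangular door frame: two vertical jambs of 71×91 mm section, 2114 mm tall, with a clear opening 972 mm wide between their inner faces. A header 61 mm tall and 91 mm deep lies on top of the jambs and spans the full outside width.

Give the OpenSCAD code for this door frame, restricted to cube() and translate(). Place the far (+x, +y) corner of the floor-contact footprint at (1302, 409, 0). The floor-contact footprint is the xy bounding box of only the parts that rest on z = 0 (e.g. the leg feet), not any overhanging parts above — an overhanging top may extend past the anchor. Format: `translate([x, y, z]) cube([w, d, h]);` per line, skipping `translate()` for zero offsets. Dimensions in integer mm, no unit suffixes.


translate([188, 318, 0]) cube([71, 91, 2114]);
translate([1231, 318, 0]) cube([71, 91, 2114]);
translate([188, 318, 2114]) cube([1114, 91, 61]);


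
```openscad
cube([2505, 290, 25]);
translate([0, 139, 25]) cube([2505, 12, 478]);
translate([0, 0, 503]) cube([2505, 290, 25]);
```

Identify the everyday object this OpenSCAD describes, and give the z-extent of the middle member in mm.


An I-beam. The web height is 478 mm.

Two wide flanges with a thin centred web — an I-beam. Overall 528 mm minus two 25 mm flanges gives a web of 528 − 2·25 = 478 mm.


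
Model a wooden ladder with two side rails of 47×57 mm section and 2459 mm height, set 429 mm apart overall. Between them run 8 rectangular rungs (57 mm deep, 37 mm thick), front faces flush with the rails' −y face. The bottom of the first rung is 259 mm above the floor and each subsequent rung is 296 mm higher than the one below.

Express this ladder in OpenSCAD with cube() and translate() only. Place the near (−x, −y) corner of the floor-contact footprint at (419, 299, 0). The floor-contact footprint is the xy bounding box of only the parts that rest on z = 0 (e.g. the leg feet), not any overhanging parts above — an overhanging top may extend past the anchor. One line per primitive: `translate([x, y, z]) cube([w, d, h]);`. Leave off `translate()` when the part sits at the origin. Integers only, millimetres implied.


translate([419, 299, 0]) cube([47, 57, 2459]);
translate([801, 299, 0]) cube([47, 57, 2459]);
translate([466, 299, 259]) cube([335, 57, 37]);
translate([466, 299, 555]) cube([335, 57, 37]);
translate([466, 299, 851]) cube([335, 57, 37]);
translate([466, 299, 1147]) cube([335, 57, 37]);
translate([466, 299, 1443]) cube([335, 57, 37]);
translate([466, 299, 1739]) cube([335, 57, 37]);
translate([466, 299, 2035]) cube([335, 57, 37]);
translate([466, 299, 2331]) cube([335, 57, 37]);


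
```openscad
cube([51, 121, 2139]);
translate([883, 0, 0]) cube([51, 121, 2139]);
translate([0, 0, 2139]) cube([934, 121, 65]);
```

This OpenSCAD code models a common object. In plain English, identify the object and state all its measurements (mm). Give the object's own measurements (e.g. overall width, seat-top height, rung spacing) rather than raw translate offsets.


A door frame. The clear opening is 832 mm wide and 2139 mm high. Two 51 mm wide jambs, 121 mm deep, stand either side of the opening from the floor to the top of the opening. A 65 mm thick head sits across the top of both jambs, spanning the full outside width of the frame.


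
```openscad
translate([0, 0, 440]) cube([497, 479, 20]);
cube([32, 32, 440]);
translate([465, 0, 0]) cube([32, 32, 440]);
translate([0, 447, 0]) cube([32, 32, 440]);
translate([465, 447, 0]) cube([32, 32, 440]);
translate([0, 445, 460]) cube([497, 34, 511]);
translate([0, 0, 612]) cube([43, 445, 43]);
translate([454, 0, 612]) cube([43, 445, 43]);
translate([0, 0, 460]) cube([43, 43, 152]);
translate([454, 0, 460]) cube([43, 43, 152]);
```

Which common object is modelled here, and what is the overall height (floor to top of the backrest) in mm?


A chair. The overall height is 971 mm.

A slab on four corner posts with a tall panel at the back — a chair. The seat slab sits at z = 440 with thickness 20, and the 511 mm backrest starts at the seat top, so the overall height is 440 + 20 + 511 = 971 mm.


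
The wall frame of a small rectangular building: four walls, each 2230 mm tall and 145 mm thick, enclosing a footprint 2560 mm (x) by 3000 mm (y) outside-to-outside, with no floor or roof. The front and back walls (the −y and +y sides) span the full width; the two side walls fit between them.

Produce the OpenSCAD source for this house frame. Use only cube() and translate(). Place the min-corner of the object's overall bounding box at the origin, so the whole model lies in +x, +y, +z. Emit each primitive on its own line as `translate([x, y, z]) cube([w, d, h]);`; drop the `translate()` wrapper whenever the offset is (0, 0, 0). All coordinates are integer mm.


cube([2560, 145, 2230]);
translate([0, 2855, 0]) cube([2560, 145, 2230]);
translate([0, 145, 0]) cube([145, 2710, 2230]);
translate([2415, 145, 0]) cube([145, 2710, 2230]);
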